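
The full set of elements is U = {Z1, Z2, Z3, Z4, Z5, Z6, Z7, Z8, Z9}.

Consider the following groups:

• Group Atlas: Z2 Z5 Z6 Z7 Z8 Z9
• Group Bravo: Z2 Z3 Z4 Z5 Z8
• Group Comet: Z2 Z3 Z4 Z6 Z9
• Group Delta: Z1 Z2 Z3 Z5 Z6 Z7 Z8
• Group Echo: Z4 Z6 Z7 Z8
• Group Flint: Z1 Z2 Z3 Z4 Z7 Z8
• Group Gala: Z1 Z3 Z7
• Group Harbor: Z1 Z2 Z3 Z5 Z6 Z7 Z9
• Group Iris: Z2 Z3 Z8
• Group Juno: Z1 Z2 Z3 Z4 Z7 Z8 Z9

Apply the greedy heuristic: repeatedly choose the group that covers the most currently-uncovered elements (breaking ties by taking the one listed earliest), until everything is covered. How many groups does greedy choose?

Greedy: pick Delta (covers 7 new) → pick Comet (covers 2 new). Total picks: 2.

2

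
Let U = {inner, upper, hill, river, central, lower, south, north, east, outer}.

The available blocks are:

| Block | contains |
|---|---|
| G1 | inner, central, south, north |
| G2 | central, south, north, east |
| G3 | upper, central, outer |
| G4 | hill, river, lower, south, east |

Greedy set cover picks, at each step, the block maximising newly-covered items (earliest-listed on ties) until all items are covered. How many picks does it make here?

3

Greedy: pick G4 (covers 5 new) → pick G1 (covers 3 new) → pick G3 (covers 2 new). Total picks: 3.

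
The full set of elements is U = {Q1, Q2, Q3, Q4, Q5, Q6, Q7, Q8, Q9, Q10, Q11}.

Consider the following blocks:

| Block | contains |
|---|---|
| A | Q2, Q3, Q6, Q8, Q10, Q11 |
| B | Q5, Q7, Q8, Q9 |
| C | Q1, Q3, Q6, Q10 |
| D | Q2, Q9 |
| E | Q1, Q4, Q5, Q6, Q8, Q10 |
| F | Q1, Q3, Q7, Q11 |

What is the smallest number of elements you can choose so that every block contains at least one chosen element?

Take H = {Q1, Q2, Q9}. Each listed block contains at least one of these, so H is a hitting set of size 3.
No choice of 2 elements meets every block, so 3 is the minimum.

3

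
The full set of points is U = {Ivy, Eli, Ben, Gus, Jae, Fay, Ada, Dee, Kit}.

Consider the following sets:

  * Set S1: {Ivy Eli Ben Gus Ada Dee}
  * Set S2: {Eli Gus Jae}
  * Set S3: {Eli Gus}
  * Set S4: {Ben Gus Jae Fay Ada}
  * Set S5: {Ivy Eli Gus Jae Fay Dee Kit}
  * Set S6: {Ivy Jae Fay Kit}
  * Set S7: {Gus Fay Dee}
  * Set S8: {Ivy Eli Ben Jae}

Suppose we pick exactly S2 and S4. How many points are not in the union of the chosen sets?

3

Union of S2, S4 = {Eli, Ben, Gus, Jae, Fay, Ada}.
Not covered: Ivy, Dee, Kit — 3 points.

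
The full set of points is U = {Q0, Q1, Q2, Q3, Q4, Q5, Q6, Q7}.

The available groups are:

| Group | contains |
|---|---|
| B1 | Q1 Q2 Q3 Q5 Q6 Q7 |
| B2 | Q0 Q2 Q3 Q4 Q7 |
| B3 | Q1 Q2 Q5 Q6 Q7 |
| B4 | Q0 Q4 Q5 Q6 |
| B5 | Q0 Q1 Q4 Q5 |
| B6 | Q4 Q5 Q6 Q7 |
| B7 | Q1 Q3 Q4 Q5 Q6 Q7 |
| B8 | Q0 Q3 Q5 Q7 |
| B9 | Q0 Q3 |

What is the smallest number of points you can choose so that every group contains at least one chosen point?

H = {Q0, Q5} meets every group (each contains at least one member of H), and |H| = 2.
The groups B6, B9 are pairwise disjoint, so any hitting set needs a separate point for each — at least 2. Hence 2 is optimal.

2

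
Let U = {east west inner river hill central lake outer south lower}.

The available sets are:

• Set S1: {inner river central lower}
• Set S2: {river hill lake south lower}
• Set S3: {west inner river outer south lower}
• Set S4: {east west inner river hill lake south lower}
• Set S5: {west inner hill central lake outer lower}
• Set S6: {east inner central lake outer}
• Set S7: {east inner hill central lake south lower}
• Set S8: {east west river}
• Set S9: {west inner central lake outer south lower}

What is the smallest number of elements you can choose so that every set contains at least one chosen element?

Take H = {river, lake}. Each listed set contains at least one of these, so H is a hitting set of size 2.
No single element lies in every set, so at least 2 are needed and 2 is optimal.

2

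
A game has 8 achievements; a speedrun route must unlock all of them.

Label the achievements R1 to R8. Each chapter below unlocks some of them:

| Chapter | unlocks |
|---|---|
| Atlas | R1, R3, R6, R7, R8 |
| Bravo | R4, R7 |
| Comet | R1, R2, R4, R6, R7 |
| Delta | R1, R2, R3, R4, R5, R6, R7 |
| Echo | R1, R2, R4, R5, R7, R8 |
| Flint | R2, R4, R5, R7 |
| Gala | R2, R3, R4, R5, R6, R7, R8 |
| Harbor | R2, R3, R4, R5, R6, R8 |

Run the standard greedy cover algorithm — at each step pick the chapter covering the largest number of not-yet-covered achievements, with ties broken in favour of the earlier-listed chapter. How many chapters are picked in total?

Greedy: pick Delta (covers 7 new) → pick Atlas (covers 1 new). Total picks: 2.

2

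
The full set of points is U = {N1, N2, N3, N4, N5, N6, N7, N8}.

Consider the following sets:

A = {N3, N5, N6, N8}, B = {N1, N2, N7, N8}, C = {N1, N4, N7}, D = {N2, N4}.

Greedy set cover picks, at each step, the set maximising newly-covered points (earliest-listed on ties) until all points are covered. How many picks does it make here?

3

Greedy: pick A (covers 4 new) → pick B (covers 3 new) → pick C (covers 1 new). Total picks: 3.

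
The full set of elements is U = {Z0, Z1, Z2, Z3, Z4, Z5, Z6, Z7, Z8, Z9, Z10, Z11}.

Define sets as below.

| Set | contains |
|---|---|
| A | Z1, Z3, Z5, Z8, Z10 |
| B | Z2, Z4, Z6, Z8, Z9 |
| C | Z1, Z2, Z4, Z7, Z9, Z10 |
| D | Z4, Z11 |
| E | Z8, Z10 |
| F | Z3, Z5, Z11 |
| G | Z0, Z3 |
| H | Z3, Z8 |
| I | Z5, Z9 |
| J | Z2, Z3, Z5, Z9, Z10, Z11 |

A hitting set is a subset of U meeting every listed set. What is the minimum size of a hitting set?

4

The 4 elements {Z0, Z8, Z9, Z11} hit every set.
The sets D, E, G, I are pairwise disjoint, so any hitting set needs a separate element for each — at least 4. Hence 4 is optimal.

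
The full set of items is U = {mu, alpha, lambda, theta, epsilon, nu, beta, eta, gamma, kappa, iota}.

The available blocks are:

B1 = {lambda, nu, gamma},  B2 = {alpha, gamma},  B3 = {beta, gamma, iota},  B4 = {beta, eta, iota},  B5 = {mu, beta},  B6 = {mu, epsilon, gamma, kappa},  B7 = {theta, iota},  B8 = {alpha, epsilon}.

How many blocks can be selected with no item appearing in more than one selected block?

B1, B5, B7, B8 are pairwise disjoint (B1={lambda,nu,gamma}; B5={mu,beta}; B7={theta,iota}; B8={alpha,epsilon}).
Every remaining block overlaps one of these, and no 5 of the listed blocks are pairwise disjoint, so 4 is the maximum.

4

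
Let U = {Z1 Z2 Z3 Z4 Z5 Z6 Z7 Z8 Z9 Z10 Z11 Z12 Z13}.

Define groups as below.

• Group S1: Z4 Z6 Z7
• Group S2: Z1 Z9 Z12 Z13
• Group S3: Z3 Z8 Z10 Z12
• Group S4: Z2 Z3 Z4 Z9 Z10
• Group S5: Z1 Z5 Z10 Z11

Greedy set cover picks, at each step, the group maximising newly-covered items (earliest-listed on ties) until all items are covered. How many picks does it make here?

Greedy: pick S4 (covers 5 new) → pick S2 (covers 3 new) → pick S1 (covers 2 new) → pick S5 (covers 2 new) → pick S3 (covers 1 new). Total picks: 5.

5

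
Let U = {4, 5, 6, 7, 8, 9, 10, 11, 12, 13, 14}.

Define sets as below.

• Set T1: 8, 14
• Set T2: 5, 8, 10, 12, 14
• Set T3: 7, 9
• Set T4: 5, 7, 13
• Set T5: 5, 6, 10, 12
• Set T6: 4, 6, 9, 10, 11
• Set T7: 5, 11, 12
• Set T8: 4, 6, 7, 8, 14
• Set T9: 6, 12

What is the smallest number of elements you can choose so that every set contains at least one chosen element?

The 4 elements {6, 7, 8, 11} hit every set.
No choice of 3 elements meets every set, so 4 is the minimum.

4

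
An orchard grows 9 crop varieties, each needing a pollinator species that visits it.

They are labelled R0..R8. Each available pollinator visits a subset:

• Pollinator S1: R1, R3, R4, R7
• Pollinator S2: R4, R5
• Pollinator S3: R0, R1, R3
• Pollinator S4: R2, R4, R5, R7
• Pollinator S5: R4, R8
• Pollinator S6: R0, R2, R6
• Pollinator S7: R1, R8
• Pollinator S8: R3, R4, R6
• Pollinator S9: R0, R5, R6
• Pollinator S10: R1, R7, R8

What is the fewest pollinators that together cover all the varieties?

4

S1 and S2 and S5 and S6 together: S1 ∪ S2 ∪ S5 ∪ S6 = {R0, R1, R2, R3, R4, R5, R6, R7, R8} — every variety is covered.
No 3 of the 10 pollinators cover everything (all 120 combinations miss at least one variety), so 4 is optimal.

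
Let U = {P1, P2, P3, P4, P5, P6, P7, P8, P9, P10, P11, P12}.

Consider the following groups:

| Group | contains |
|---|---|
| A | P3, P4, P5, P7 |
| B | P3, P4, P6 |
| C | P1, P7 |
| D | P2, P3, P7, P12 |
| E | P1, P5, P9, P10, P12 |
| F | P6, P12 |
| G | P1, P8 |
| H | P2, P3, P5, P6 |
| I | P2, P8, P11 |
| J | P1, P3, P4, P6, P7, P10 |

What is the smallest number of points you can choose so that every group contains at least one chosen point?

4

The 4 points {P6, P7, P8, P10} hit every group.
No choice of 3 points meets every group, so 4 is the minimum.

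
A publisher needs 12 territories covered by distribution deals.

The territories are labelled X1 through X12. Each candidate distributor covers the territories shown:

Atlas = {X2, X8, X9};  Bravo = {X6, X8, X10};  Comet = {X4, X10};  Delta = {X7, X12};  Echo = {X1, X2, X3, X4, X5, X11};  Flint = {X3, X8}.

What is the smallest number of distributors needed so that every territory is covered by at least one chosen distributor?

4

Atlas and Bravo and Delta and Echo together: Atlas ∪ Bravo ∪ Delta ∪ Echo = {X1, X2, X3, X4, X5, X6, X7, X8, X9, X10, X11, X12} — every territory is covered.
No 3 of the 6 distributors cover everything (all 20 combinations miss at least one territory), so 4 is optimal.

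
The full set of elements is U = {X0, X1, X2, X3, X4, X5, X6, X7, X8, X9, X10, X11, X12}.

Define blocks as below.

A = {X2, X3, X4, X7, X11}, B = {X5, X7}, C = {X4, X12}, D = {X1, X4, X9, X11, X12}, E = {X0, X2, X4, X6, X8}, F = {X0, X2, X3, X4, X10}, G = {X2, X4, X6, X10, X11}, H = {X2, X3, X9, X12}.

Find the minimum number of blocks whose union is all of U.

4

B, D, E, and F cover everything between them: the union {X0, X1, X2, X3, X4, X5, X6, X7, X8, X9, X10, X11, X12} is all of U.
Only B contains X5, so B is forced; the remaining 11 elements need at least 3 more blocks (each remaining block adds at most 5) — so at least 4 blocks are needed, and 4 is optimal.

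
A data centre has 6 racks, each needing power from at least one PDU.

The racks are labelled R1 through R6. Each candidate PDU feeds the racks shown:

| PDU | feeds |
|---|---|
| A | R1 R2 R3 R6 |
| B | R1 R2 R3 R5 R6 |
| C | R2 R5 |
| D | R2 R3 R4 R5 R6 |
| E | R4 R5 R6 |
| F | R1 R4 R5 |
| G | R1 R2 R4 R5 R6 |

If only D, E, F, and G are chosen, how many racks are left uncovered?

0

Union of D, E, F, G = {R1, R2, R3, R4, R5, R6} — that's every rack, so 0 are uncovered.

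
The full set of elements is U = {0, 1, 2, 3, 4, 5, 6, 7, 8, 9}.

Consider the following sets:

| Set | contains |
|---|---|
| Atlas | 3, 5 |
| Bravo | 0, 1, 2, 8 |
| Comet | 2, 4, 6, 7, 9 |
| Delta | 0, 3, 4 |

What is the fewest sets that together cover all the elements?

3

Atlas, Bravo, and Comet cover everything between them: the union {0, 1, 2, 3, 4, 5, 6, 7, 8, 9} is all of U.
Only Bravo contains 1, so Bravo is forced; the remaining 6 elements need at least 2 more sets (each remaining set adds at most 4) — so at least 3 sets are needed, and 3 is optimal.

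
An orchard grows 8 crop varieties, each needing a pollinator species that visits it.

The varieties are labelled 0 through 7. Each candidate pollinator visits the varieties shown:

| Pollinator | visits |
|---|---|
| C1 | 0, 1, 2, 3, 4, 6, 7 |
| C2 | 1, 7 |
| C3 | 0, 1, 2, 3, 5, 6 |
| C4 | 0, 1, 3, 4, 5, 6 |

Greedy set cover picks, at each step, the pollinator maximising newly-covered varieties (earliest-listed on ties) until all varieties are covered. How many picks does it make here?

2

Greedy: pick C1 (covers 7 new) → pick C3 (covers 1 new). Total picks: 2.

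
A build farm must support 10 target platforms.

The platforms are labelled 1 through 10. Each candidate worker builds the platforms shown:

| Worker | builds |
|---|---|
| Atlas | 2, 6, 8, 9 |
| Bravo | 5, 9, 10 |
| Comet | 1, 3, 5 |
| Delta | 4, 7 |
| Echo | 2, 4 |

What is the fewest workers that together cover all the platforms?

4

Atlas and Bravo and Comet and Delta together: Atlas ∪ Bravo ∪ Comet ∪ Delta = {1, 2, 3, 4, 5, 6, 7, 8, 9, 10} — every platform is covered.
Only Bravo contains 10, so Bravo is forced; the remaining 7 platforms need at least 3 more workers (each remaining worker adds at most 3) — so at least 4 workers are needed, and 4 is optimal.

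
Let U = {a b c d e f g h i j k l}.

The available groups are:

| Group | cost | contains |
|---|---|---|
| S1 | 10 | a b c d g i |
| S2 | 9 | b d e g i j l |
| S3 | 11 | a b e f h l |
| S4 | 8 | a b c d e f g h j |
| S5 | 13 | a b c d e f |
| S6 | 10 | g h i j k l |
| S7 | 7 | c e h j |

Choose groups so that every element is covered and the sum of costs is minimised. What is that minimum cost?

S4, S6 together cover every element (S4 ∪ S6 = {a, b, c, d, e, f, g, h, i, j, k, l}); total cost 8 + 10 = 18.
No covering selection has total cost below 18.

18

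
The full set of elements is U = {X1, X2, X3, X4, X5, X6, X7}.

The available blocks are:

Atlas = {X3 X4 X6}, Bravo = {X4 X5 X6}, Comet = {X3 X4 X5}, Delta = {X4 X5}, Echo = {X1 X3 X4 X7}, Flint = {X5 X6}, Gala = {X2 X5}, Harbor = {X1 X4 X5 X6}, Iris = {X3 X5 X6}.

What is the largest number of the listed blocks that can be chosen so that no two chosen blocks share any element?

Atlas, Gala are pairwise disjoint (Atlas={X3,X4,X6}; Gala={X2,X5}).
Every remaining block overlaps one of these, and no 3 of the listed blocks are pairwise disjoint, so 2 is the maximum.

2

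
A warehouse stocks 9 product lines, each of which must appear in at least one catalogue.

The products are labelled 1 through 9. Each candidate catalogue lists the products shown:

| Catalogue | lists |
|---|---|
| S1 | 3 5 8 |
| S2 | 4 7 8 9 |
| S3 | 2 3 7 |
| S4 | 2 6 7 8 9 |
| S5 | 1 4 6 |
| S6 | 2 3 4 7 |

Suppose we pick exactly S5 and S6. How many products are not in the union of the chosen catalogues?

Union of S5, S6 = {1, 2, 3, 4, 6, 7}.
Not covered: 5, 8, 9 — 3 products.

3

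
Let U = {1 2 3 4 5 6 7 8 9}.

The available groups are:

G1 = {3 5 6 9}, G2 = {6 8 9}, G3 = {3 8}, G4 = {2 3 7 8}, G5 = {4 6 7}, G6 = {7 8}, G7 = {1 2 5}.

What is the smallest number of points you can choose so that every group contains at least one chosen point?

3

Take H = {1, 6, 8}. Each listed group contains at least one of these, so H is a hitting set of size 3.
The groups G3, G5, G7 are pairwise disjoint, so any hitting set needs a separate point for each — at least 3. Hence 3 is optimal.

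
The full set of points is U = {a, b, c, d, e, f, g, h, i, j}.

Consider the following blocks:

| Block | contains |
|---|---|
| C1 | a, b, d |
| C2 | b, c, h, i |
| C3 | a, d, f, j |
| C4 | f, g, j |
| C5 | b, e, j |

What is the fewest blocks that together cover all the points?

C1 and C2 and C4 and C5 together: C1 ∪ C2 ∪ C4 ∪ C5 = {a, b, c, d, e, f, g, h, i, j} — every point is covered.
Only C5 contains e, so C5 is forced; the remaining 7 points need at least 3 more blocks (each remaining block adds at most 3) — so at least 4 blocks are needed, and 4 is optimal.

4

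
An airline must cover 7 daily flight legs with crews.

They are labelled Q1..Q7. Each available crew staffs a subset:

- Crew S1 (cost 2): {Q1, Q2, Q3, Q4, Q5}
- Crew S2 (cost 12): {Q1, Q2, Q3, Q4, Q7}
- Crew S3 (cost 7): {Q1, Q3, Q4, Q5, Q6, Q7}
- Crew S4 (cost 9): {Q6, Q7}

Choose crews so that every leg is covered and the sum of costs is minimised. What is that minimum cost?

9

S1, S3 together cover every leg (S1 ∪ S3 = {Q1, Q2, Q3, Q4, Q5, Q6, Q7}); total cost 2 + 7 = 9.
No covering selection has total cost below 9.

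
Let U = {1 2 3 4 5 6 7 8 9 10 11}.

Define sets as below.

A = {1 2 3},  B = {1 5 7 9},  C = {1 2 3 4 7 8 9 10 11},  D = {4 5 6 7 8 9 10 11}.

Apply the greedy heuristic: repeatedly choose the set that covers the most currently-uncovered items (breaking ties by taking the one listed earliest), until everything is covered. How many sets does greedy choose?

Greedy: pick C (covers 9 new) → pick D (covers 2 new). Total picks: 2.

2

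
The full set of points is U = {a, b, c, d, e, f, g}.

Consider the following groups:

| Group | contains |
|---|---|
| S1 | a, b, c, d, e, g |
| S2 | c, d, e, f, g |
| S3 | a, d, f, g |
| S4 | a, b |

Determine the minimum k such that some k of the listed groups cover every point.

S1 and S3 cover everything between them: the union {a, b, c, d, e, f, g} is all of U.
No single group has all 7 points (the largest, S1, has 6), so 2 is optimal.

2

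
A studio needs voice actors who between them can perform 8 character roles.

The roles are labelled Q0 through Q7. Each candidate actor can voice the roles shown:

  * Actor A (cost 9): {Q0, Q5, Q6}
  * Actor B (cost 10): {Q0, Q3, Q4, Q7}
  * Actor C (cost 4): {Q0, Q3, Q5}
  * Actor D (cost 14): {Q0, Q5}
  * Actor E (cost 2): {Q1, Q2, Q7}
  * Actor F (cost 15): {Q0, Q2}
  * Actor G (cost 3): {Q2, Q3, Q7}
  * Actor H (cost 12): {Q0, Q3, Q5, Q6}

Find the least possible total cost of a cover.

21

A, B, E together cover every role (A ∪ B ∪ E = {Q0, Q1, Q2, Q3, Q4, Q5, Q6, Q7}); total cost 9 + 10 + 2 = 21.
The greedy pick E, C, A, B costs 25; no covering selection beats 21.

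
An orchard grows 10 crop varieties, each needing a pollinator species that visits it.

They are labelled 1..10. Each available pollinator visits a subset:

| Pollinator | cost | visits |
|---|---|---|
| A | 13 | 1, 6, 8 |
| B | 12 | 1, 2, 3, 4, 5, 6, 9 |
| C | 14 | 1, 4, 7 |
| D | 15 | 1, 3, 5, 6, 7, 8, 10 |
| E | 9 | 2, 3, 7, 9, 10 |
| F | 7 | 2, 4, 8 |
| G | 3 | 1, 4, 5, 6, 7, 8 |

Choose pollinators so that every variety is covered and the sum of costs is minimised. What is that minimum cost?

E, G together cover every variety (E ∪ G = {1, 2, 3, 4, 5, 6, 7, 8, 9, 10}); total cost 9 + 3 = 12.
No covering selection has total cost below 12.

12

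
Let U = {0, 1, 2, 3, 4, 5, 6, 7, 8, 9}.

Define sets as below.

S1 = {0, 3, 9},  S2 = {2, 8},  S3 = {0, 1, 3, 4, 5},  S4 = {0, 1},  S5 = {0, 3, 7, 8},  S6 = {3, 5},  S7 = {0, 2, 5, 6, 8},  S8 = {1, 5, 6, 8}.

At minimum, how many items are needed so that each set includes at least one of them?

Take H = {1, 3, 8}. Each listed set contains at least one of these, so H is a hitting set of size 3.
The sets S2, S4, S6 are pairwise disjoint, so any hitting set needs a separate item for each — at least 3. Hence 3 is optimal.

3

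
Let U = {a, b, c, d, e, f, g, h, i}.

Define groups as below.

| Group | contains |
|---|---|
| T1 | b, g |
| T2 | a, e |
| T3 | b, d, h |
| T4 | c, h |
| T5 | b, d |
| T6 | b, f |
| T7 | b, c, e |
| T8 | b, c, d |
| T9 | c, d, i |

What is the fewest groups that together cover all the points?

T1 and T2 and T3 and T6 and T9 together: T1 ∪ T2 ∪ T3 ∪ T6 ∪ T9 = {a, b, c, d, e, f, g, h, i} — every point is covered.
No 4 of the 9 groups cover everything (all 126 combinations miss at least one point), so 5 is optimal.

5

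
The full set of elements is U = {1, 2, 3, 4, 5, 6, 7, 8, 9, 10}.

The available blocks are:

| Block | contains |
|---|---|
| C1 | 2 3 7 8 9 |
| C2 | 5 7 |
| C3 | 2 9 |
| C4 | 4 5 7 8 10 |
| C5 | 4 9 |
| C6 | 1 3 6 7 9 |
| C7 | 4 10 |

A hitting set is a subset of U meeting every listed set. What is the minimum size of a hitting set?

The 3 elements {2, 4, 7} hit every block.
The blocks C2, C3, C7 are pairwise disjoint, so any hitting set needs a separate element for each — at least 3. Hence 3 is optimal.

3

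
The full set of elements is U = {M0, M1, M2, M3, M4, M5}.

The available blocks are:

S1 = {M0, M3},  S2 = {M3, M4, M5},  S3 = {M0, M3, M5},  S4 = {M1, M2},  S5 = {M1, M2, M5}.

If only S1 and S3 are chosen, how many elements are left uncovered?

3

Union of S1, S3 = {M0, M3, M5}.
Not covered: M1, M2, M4 — 3 elements.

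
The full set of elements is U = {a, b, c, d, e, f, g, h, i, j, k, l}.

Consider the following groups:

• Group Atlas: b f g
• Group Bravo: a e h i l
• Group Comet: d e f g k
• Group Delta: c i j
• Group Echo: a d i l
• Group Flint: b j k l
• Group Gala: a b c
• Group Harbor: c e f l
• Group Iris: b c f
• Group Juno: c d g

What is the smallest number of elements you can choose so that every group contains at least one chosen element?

Take T = {c, g, l}. Each listed group contains at least one of these, so T is a hitting set of size 3.
No choice of 2 elements meets every group, so 3 is the minimum.

3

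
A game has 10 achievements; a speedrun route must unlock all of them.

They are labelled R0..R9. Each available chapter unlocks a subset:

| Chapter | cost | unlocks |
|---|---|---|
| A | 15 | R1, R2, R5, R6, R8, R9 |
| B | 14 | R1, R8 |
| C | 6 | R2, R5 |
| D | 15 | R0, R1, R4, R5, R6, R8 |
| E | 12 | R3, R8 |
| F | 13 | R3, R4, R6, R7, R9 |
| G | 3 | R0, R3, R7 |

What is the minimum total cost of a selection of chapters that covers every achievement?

31

A, F, G together cover every achievement (A ∪ F ∪ G = {R0, R1, R2, R3, R4, R5, R6, R7, R8, R9}); total cost 15 + 13 + 3 = 31.
No covering selection has total cost below 31.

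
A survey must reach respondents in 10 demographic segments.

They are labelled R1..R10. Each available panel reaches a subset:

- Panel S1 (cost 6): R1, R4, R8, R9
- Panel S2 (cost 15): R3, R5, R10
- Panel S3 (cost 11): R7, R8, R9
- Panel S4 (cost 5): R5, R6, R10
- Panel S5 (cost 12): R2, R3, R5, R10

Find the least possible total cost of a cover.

S1, S3, S4, S5 together cover every segment (S1 ∪ S3 ∪ S4 ∪ S5 = {R1, R2, R3, R4, R5, R6, R7, R8, R9, R10}); total cost 6 + 11 + 5 + 12 = 34.
No covering selection has total cost below 34.

34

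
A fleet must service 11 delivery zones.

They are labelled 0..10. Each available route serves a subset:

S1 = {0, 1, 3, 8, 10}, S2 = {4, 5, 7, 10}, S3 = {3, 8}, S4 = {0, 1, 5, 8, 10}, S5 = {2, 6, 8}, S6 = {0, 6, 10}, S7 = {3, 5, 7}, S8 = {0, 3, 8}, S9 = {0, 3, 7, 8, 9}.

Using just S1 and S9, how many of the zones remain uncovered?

Union of S1, S9 = {0, 1, 3, 7, 8, 9, 10}.
Not covered: 2, 4, 5, 6 — 4 zones.

4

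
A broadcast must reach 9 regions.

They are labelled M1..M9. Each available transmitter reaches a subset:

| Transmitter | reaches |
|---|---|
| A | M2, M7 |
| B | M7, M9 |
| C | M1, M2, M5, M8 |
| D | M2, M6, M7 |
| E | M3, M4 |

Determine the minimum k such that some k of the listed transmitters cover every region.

4

Take {B, C, D, E}. Their union is {M1, M2, M3, M4, M5, M6, M7, M8, M9}, which is all 9 regions.
Only C contains M1, so C is forced; the remaining 5 regions need at least 3 more transmitters (each remaining transmitter adds at most 2) — so at least 4 transmitters are needed, and 4 is optimal.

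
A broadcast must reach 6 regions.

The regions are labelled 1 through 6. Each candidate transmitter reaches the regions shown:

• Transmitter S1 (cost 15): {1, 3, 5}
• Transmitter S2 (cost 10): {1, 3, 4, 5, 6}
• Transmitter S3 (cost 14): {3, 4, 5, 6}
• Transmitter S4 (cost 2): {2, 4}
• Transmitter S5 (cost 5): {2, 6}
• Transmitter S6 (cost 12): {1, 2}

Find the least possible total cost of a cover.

12

S2, S4 together cover every region (S2 ∪ S4 = {1, 2, 3, 4, 5, 6}); total cost 10 + 2 = 12.
No covering selection has total cost below 12.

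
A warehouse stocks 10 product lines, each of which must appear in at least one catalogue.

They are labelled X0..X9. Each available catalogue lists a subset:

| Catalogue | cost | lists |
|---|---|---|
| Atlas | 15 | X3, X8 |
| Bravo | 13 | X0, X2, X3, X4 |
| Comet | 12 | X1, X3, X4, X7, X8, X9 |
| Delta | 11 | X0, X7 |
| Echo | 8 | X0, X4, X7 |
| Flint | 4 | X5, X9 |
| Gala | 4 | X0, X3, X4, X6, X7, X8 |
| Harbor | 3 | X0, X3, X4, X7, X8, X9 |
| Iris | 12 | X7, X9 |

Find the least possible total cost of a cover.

33

Bravo, Comet, Flint, Gala together cover every product (Bravo ∪ Comet ∪ Flint ∪ Gala = {X0, X1, X2, X3, X4, X5, X6, X7, X8, X9}); total cost 13 + 12 + 4 + 4 = 33.
The greedy pick Harbor, Flint, Gala, Comet, Bravo costs 36; no covering selection beats 33.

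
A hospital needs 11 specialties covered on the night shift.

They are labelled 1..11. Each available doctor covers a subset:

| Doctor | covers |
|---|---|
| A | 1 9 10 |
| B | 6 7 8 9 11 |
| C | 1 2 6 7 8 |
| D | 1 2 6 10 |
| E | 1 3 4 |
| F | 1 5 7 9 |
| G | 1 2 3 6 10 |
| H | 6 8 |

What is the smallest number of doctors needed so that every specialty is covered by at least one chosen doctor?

B and E and F and G together: B ∪ E ∪ F ∪ G = {1, 2, 3, 4, 5, 6, 7, 8, 9, 10, 11} — every specialty is covered.
No 3 of the 8 doctors cover everything (all 56 combinations miss at least one specialty), so 4 is optimal.

4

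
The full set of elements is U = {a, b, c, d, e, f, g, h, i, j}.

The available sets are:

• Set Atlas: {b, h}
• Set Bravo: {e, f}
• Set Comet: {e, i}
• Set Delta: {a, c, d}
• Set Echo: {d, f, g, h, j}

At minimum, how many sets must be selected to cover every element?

4

Atlas, Comet, Delta, and Echo cover everything between them: the union {a, b, c, d, e, f, g, h, i, j} is all of U.
Only Echo contains g, so Echo is forced; the remaining 5 elements need at least 3 more sets (each remaining set adds at most 2) — so at least 4 sets are needed, and 4 is optimal.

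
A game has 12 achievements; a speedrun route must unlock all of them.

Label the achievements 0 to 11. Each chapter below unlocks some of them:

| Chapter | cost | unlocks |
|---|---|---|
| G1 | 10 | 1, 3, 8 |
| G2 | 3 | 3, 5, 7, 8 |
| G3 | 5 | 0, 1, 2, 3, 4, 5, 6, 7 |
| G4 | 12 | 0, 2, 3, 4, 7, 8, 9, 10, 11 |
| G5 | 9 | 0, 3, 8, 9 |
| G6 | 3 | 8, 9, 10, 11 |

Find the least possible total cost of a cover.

G3, G6 together cover every achievement (G3 ∪ G6 = {0, 1, 2, 3, 4, 5, 6, 7, 8, 9, 10, 11}); total cost 5 + 3 = 8.
No covering selection has total cost below 8.

8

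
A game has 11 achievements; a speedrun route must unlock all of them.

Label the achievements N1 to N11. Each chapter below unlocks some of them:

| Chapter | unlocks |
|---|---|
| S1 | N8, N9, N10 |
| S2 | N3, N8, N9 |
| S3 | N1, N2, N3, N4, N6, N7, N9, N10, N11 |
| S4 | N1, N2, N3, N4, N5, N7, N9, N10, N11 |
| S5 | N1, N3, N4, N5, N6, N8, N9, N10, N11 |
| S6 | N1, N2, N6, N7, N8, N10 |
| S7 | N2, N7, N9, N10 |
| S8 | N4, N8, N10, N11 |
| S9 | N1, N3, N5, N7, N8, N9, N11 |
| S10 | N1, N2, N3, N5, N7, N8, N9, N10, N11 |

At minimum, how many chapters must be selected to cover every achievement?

Take {S3, S9}. Their union is {N1, N2, N3, N4, N5, N6, N7, N8, N9, N10, N11}, which is all 11 achievements.
No single chapter has all 11 achievements (the largest, S3, has 9), so 2 is optimal.

2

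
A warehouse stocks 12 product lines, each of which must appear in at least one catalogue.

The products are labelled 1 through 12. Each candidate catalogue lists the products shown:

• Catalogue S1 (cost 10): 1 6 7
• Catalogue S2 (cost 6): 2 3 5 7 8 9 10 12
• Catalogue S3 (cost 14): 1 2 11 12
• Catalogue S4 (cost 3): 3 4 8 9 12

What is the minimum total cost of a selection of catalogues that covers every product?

S1, S2, S3, S4 together cover every product (S1 ∪ S2 ∪ S3 ∪ S4 = {1, 2, 3, 4, 5, 6, 7, 8, 9, 10, 11, 12}); total cost 10 + 6 + 14 + 3 = 33.
No covering selection has total cost below 33.

33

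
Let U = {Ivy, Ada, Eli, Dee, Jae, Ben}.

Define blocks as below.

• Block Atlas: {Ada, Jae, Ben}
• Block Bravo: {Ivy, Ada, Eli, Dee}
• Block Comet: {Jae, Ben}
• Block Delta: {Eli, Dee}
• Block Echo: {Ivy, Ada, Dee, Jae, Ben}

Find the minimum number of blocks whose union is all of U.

2

Take {Bravo, Comet}. Their union is {Ivy, Ada, Eli, Dee, Jae, Ben}, which is all 6 elements.
No single block has all 6 elements (the largest, Echo, has 5), so 2 is optimal.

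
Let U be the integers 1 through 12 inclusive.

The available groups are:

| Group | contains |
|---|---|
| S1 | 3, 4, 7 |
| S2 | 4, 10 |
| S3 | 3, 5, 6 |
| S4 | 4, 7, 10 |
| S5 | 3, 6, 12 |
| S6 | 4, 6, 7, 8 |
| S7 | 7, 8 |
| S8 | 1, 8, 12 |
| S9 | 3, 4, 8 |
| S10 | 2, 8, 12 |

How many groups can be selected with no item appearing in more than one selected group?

3

S2, S3, S8 are pairwise disjoint (S2={4,10}; S3={3,5,6}; S8={1,8,12}).
Every remaining group overlaps one of these, and no 4 of the listed groups are pairwise disjoint, so 3 is the maximum.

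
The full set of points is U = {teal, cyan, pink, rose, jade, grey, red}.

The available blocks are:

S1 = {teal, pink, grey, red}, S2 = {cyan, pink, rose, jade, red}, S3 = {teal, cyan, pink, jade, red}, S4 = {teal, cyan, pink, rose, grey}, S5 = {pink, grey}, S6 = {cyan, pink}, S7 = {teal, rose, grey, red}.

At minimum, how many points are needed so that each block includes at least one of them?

H = {pink, rose} meets every block (each contains at least one member of H), and |H| = 2.
The blocks S6, S7 are pairwise disjoint, so any hitting set needs a separate point for each — at least 2. Hence 2 is optimal.

2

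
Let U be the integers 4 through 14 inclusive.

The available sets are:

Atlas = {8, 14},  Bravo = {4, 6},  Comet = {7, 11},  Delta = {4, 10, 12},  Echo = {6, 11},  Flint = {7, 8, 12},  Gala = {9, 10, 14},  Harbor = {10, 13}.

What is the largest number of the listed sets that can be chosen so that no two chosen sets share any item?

4

Atlas, Bravo, Comet, Harbor are pairwise disjoint (Atlas={8,14}; Bravo={4,6}; Comet={7,11}; Harbor={10,13}).
Every remaining set overlaps one of these, and no 5 of the listed sets are pairwise disjoint, so 4 is the maximum.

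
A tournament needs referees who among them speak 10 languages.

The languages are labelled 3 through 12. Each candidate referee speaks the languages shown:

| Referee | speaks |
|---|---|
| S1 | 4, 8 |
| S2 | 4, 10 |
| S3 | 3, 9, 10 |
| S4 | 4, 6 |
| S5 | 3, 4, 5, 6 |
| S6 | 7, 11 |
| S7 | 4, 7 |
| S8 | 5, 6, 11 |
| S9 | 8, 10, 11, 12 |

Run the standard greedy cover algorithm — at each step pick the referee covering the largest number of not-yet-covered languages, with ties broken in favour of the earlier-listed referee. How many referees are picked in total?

4

Greedy: pick S5 (covers 4 new) → pick S9 (covers 4 new) → pick S3 (covers 1 new) → pick S6 (covers 1 new). Total picks: 4.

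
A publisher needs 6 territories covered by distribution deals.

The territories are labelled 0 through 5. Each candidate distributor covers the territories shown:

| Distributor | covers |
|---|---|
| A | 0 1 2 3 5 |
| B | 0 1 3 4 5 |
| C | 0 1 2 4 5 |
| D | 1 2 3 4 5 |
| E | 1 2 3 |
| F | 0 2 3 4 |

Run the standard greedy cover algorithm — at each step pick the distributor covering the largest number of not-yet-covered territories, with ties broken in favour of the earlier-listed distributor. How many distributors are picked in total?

Greedy: pick A (covers 5 new) → pick B (covers 1 new). Total picks: 2.

2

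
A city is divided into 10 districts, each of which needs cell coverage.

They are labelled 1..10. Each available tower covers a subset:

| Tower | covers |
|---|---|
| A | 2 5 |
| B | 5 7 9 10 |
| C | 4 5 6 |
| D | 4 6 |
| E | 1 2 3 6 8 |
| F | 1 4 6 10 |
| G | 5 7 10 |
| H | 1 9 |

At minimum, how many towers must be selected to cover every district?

3

B and E and F together: B ∪ E ∪ F = {1, 2, 3, 4, 5, 6, 7, 8, 9, 10} — every district is covered.
Only E contains 3, so E is forced; the remaining 5 districts need at least 2 more towers (each remaining tower adds at most 4) — so at least 3 towers are needed, and 3 is optimal.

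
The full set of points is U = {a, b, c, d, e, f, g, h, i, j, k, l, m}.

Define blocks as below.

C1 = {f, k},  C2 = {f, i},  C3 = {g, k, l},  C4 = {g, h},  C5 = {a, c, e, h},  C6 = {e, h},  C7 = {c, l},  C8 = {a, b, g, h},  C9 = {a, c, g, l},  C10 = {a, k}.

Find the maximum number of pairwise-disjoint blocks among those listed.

4

C2, C6, C7, C10 are pairwise disjoint (C2={f,i}; C6={e,h}; C7={c,l}; C10={a,k}).
Every remaining block overlaps one of these, and no 5 of the listed blocks are pairwise disjoint, so 4 is the maximum.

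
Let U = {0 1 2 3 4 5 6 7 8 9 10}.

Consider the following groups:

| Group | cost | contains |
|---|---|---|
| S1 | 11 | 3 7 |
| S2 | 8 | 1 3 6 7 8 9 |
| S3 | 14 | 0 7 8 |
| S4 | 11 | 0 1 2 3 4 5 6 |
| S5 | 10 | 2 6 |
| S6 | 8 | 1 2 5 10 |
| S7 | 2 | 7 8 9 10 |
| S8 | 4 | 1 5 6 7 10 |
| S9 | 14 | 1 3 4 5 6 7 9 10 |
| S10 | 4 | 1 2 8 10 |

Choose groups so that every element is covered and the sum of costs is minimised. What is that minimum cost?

13

S4, S7 together cover every element (S4 ∪ S7 = {0, 1, 2, 3, 4, 5, 6, 7, 8, 9, 10}); total cost 11 + 2 = 13.
The greedy pick S7, S8, S4 costs 17; no covering selection beats 13.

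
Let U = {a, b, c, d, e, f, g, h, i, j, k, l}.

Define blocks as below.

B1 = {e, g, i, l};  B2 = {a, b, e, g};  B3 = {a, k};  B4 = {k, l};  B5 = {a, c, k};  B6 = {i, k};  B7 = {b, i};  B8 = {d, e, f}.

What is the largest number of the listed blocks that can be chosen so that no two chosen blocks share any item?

3

B4, B7, B8 are pairwise disjoint (B4={k,l}; B7={b,i}; B8={d,e,f}).
Every remaining block overlaps one of these, and no 4 of the listed blocks are pairwise disjoint, so 3 is the maximum.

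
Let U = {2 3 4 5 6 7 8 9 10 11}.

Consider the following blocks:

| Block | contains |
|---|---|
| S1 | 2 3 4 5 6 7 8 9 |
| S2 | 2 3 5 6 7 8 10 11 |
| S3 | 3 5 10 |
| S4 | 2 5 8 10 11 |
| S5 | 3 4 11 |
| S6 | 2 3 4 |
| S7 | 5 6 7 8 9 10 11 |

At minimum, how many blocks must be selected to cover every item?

Take {S6, S7}. Their union is {2, 3, 4, 5, 6, 7, 8, 9, 10, 11}, which is all 10 items.
No single block has all 10 items (the largest, S1, has 8), so 2 is optimal.

2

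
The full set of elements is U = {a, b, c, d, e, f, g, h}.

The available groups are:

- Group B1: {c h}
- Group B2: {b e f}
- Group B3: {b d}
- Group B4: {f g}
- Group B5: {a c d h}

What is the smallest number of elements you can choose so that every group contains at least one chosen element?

T = {c, d, f} meets every group (each contains at least one member of T), and |T| = 3.
The groups B1, B3, B4 are pairwise disjoint, so any hitting set needs a separate element for each — at least 3. Hence 3 is optimal.

3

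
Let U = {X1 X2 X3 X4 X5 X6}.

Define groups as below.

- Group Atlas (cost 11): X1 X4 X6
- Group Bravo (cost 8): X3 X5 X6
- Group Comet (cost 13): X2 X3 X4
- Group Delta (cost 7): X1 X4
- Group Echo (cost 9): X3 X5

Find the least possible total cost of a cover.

28

Bravo, Comet, Delta together cover every item (Bravo ∪ Comet ∪ Delta = {X1, X2, X3, X4, X5, X6}); total cost 8 + 13 + 7 = 28.
No covering selection has total cost below 28.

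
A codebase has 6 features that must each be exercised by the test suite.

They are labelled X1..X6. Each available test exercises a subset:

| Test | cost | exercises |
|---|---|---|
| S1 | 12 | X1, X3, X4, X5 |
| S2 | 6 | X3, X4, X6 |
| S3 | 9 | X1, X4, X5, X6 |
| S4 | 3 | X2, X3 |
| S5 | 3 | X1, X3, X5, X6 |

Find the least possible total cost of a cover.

12

S3, S4 together cover every feature (S3 ∪ S4 = {X1, X2, X3, X4, X5, X6}); total cost 9 + 3 = 12.
No covering selection has total cost below 12.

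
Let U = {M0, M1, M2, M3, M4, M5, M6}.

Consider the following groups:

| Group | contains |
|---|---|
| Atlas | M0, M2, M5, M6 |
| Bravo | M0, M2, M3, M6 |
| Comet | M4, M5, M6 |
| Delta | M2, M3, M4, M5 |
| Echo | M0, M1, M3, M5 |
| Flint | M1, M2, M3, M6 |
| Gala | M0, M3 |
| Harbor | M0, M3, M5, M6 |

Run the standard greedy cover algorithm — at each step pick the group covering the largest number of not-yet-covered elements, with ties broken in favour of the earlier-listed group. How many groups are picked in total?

Greedy: pick Atlas (covers 4 new) → pick Delta (covers 2 new) → pick Echo (covers 1 new). Total picks: 3.

3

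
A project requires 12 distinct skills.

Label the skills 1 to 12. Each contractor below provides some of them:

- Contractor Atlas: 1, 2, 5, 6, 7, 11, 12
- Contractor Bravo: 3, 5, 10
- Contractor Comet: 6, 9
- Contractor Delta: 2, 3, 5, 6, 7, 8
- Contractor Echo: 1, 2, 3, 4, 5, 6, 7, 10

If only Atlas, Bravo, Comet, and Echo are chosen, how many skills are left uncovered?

Union of Atlas, Bravo, Comet, Echo = {1, 2, 3, 4, 5, 6, 7, 9, 10, 11, 12}.
Not covered: 8 — 1 skill.

1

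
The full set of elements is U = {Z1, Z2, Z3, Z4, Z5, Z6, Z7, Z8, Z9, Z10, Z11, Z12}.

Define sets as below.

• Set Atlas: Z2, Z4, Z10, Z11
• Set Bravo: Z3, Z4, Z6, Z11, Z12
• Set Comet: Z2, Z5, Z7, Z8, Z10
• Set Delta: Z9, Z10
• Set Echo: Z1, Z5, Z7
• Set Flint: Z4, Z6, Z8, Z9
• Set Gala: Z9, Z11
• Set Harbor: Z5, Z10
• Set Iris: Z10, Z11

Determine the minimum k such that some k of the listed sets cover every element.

Bravo and Comet and Echo and Flint together: Bravo ∪ Comet ∪ Echo ∪ Flint = {Z1, Z2, Z3, Z4, Z5, Z6, Z7, Z8, Z9, Z10, Z11, Z12} — every element is covered.
No 3 of the 9 sets cover everything (all 84 combinations miss at least one element), so 4 is optimal.

4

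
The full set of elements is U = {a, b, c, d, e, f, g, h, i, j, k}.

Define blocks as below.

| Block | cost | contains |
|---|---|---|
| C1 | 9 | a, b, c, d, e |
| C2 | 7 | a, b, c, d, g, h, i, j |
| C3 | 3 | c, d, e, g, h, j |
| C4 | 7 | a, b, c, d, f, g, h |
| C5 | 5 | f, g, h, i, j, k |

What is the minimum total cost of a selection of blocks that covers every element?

14

C1, C5 together cover every element (C1 ∪ C5 = {a, b, c, d, e, f, g, h, i, j, k}); total cost 9 + 5 = 14.
The greedy pick C3, C5, C2 costs 15; no covering selection beats 14.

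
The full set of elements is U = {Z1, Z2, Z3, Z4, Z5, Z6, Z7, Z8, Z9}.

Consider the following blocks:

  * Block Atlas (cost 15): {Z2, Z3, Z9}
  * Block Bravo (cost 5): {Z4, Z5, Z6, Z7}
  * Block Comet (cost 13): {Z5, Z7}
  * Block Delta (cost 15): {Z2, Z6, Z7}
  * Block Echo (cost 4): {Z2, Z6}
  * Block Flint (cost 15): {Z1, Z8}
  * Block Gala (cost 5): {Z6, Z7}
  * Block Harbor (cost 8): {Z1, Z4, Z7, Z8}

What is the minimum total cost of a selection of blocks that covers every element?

Atlas, Bravo, Harbor together cover every element (Atlas ∪ Bravo ∪ Harbor = {Z1, Z2, Z3, Z4, Z5, Z6, Z7, Z8, Z9}); total cost 15 + 5 + 8 = 28.
The greedy pick Bravo, Echo, Harbor, Atlas costs 32; no covering selection beats 28.

28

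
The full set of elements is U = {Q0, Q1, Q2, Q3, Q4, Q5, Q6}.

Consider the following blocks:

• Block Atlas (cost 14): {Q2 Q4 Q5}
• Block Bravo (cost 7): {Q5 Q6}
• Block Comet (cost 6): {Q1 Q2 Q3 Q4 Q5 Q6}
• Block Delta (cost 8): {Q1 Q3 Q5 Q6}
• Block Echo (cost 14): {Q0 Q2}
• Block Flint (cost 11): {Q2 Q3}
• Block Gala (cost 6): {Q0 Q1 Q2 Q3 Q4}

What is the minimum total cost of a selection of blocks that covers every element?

12

Comet, Gala together cover every element (Comet ∪ Gala = {Q0, Q1, Q2, Q3, Q4, Q5, Q6}); total cost 6 + 6 = 12.
No covering selection has total cost below 12.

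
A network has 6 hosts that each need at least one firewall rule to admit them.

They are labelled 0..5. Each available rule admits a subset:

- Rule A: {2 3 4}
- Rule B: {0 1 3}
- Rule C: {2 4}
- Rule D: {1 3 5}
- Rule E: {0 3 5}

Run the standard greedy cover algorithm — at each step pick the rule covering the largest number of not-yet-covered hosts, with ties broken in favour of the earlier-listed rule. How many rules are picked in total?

Greedy: pick A (covers 3 new) → pick B (covers 2 new) → pick D (covers 1 new). Total picks: 3.

3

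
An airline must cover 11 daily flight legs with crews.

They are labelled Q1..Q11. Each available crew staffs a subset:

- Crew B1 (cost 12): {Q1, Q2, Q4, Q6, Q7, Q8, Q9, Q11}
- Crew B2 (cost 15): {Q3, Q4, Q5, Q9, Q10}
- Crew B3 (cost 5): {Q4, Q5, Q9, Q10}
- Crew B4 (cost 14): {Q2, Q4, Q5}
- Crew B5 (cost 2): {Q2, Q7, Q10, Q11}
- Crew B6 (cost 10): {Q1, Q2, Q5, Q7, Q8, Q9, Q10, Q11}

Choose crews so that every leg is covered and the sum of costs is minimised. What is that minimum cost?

27

B1, B2 together cover every leg (B1 ∪ B2 = {Q1, Q2, Q3, Q4, Q5, Q6, Q7, Q8, Q9, Q10, Q11}); total cost 12 + 15 = 27.
The greedy pick B5, B3, B1, B2 costs 34; no covering selection beats 27.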